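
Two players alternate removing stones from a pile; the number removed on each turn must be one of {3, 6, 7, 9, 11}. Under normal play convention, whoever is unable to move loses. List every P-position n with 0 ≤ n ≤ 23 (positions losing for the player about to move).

0, 1, 2, 14, 15, 16

G(0) = 0
G(1) = mex{} = 0
G(2) = mex{} = 0
G(3) = mex{0} = 1
G(4) = mex{0} = 1
G(5) = mex{0} = 1
G(6) = mex{1,0} = 2
G(7) = mex{1,0,0} = 2
G(8) = mex{1,0,0} = 2
G(9) = mex{2,1,0,0} = 3
G(10) = mex{2,1,1,0} = 3
G(11) = mex{2,1,1,0,0} = 3
G(12) = mex{3,2,1,1,0} = 4
G(13) = mex{3,2,2,1,0} = 4
G(14) = mex{3,2,2,1,1} = 0
G(15) = mex{4,3,2,2,1} = 0
G(16) = mex{4,3,3,2,1} = 0
G(17) = mex{0,3,3,2,2} = 1
G(18) = mex{0,4,3,3,2} = 1
G(19) = mex{0,4,4,3,2} = 1
G(20) = mex{1,0,4,3,3} = 2
G(21) = mex{1,0,0,4,3} = 2
G(22) = mex{1,0,0,4,3} = 2
G(23) = mex{2,1,0,0,4} = 3
P-positions are exactly the n with G(n) = 0.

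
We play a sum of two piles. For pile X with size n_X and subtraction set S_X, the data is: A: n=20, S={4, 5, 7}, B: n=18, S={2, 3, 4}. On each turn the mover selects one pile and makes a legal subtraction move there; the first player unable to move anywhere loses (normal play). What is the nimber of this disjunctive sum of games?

2

Pile A, S = {4, 5, 7}:
n :  0  1  2  3  4  5  6  7  8  9 10 11 12 13 14 15 16 17 18 19 20
G :  0  0  0  0  1  1  1  1  2  2  2  0  0  0  0  1  1  1  1  2  2
G_A(20) = 2.
Pile B, S = {2, 3, 4}:
G(0) = 0
G(1) = mex{} = 0
G(2) = mex{0} = 1
G(3) = mex{0,0} = 1
G(4) = mex{1,0,0} = 2
G(5) = mex{1,1,0} = 2
G(6) = mex{2,1,1} = 0
G(7) = mex{2,2,1} = 0
G(8) = mex{0,2,2} = 1
G(9) = mex{0,0,2} = 1
G(10) = mex{1,0,0} = 2
G(11) = mex{1,1,0} = 2
G(12) = mex{2,1,1} = 0
G(13) = mex{2,2,1} = 0
G(14) = mex{0,2,2} = 1
G(15) = mex{0,0,2} = 1
G(16) = mex{1,0,0} = 2
G(17) = mex{1,1,0} = 2
G(18) = mex{2,1,1} = 0
G_B(18) = 0.
Combined Grundy value = 2 ⊕ 0 = 2.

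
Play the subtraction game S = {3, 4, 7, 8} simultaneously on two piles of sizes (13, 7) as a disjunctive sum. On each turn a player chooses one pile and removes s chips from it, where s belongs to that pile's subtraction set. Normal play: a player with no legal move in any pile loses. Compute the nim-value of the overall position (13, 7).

All piles use S = {3, 4, 7, 8}:
n :  0  1  2  3  4  5  6  7  8  9 10 11 12 13
G :  0  0  0  1  1  1  2  2  2  3  3  0  0  0
Pile A: G(13) = 0.
Pile B: G(7) = 2.
Combined Grundy value = 0 ⊕ 2 = 2.

2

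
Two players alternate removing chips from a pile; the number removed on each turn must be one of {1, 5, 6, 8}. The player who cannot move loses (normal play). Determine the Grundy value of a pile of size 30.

2

G(0) = 0
G(1) = mex{0} = 1
G(2) = mex{1} = 0
G(3) = mex{0} = 1
G(4) = mex{1} = 0
G(5) = mex{0,0} = 1
G(6) = mex{1,1,0} = 2
G(7) = mex{2,0,1} = 3
G(8) = mex{3,1,0,0} = 2
G(9) = mex{2,0,1,1} = 3
G(10) = mex{3,1,0,0} = 2
G(11) = mex{2,2,1,1} = 0
G(12) = mex{0,3,2,0} = 1
G(13) = mex{1,2,3,1} = 0
G(14) = mex{0,3,2,2} = 1
G(15) = mex{1,2,3,3} = 0
G(16) = mex{0,0,2,2} = 1
G(17) = mex{1,1,0,3} = 2
G(18) = mex{2,0,1,2} = 3
G(19) = mex{3,1,0,0} = 2
G(20) = mex{2,0,1,1} = 3
G(21) = mex{3,1,0,0} = 2
G(22) = mex{2,2,1,1} = 0
G(23) = mex{0,3,2,0} = 1
G(24) = mex{1,2,3,1} = 0
G(25) = mex{0,3,2,2} = 1
G(26) = mex{1,2,3,3} = 0
G(27) = mex{0,0,2,2} = 1
G(28) = mex{1,1,0,3} = 2
G(29) = mex{2,0,1,2} = 3
G(30) = mex{3,1,0,0} = 2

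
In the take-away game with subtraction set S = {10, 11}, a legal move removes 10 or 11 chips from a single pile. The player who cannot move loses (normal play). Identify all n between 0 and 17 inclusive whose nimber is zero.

0, 1, 2, 3, 4, 5, 6, 7, 8, 9

G(0) = 0
G(1) = mex{} = 0
G(2) = mex{} = 0
G(3) = mex{} = 0
G(4) = mex{} = 0
G(5) = mex{} = 0
G(6) = mex{} = 0
G(7) = mex{} = 0
G(8) = mex{} = 0
G(9) = mex{} = 0
G(10) = mex{0} = 1
G(11) = mex{0,0} = 1
G(12) = mex{0,0} = 1
G(13) = mex{0,0} = 1
G(14) = mex{0,0} = 1
G(15) = mex{0,0} = 1
G(16) = mex{0,0} = 1
G(17) = mex{0,0} = 1
P-positions are exactly the n with G(n) = 0.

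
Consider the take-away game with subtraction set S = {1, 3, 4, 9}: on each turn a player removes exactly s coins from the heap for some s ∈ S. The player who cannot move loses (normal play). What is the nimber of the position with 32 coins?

G(0) = 0
G(1) = mex{0} = 1
G(2) = mex{1} = 0
G(3) = mex{0,0} = 1
G(4) = mex{1,1,0} = 2
G(5) = mex{2,0,1} = 3
G(6) = mex{3,1,0} = 2
G(7) = mex{2,2,1} = 0
G(8) = mex{0,3,2} = 1
G(9) = mex{1,2,3,0} = 4
G(10) = mex{4,0,2,1} = 3
G(11) = mex{3,1,0,0} = 2
G(12) = mex{2,4,1,1} = 0
G(13) = mex{0,3,4,2} = 1
G(14) = mex{1,2,3,3} = 0
G(15) = mex{0,0,2,2} = 1
G(16) = mex{1,1,0,0} = 2
G(17) = mex{2,0,1,1} = 3
G(18) = mex{3,1,0,4} = 2
G(19) = mex{2,2,1,3} = 0
G(20) = mex{0,3,2,2} = 1
G(21) = mex{1,2,3,0} = 4
G(22) = mex{4,0,2,1} = 3
G(23) = mex{3,1,0,0} = 2
G(24) = mex{2,4,1,1} = 0
G(25) = mex{0,3,4,2} = 1
G(26) = mex{1,2,3,3} = 0
G(27) = mex{0,0,2,2} = 1
G(28) = mex{1,1,0,0} = 2
G(29) = mex{2,0,1,1} = 3
G(30) = mex{3,1,0,4} = 2
G(31) = mex{2,2,1,3} = 0
G(32) = mex{0,3,2,2} = 1

1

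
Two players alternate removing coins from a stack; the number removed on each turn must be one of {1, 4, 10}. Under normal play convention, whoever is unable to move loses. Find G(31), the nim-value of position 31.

2

n :  0  1  2  3  4  5  6  7  8  9 10 11 12 13 14 15 16 17 18 19 20 21 22 23 24 25 26 27 28 29 30 31
G :  0  1  0  1  2  0  1  0  1  2  3  2  3  0  1  3  0  1  0  1  2  0  1  2  0  1  2  0  1  0  1  2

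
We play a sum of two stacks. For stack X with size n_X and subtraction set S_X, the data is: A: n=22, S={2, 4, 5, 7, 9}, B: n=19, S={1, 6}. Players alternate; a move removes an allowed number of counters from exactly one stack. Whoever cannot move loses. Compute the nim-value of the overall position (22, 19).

Stack A, S = {2, 4, 5, 7, 9}:
n :  0  1  2  3  4  5  6  7  8  9 10 11 12 13 14 15 16 17 18 19 20 21 22
G :  0  0  1  1  2  2  3  3  4  4  5  0  0  1  1  2  2  3  3  4  4  5  0
G_A(22) = 0.
Stack B, S = {1, 6}:
n :  0  1  2  3  4  5  6  7  8  9 10 11 12 13 14 15 16 17 18 19
G :  0  1  0  1  0  1  2  0  1  0  1  0  1  2  0  1  0  1  0  1
G_B(19) = 1.
Combined Grundy value = 0 ⊕ 1 = 1.

1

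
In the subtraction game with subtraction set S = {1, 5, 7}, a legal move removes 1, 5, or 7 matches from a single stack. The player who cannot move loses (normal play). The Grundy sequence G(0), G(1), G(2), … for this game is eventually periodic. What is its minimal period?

2

n :  0  1  2  3  4  5  6  7  8  9 10 11 12 13 14
G :  0  1  0  1  0  1  0  1  0  1  0  1  0  1  0
G(n+2) = G(n) holds for n = 0,…,6 (a full window of length max(S) = 7), so the sequence is purely periodic with period 2.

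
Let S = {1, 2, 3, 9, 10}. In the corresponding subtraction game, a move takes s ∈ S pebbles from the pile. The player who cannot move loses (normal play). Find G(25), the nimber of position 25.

1

G(0) = 0
G(1) = mex{0} = 1
G(2) = mex{1,0} = 2
G(3) = mex{2,1,0} = 3
G(4) = mex{3,2,1} = 0
G(5) = mex{0,3,2} = 1
G(6) = mex{1,0,3} = 2
G(7) = mex{2,1,0} = 3
G(8) = mex{3,2,1} = 0
G(9) = mex{0,3,2,0} = 1
G(10) = mex{1,0,3,1,0} = 2
G(11) = mex{2,1,0,2,1} = 3
G(12) = mex{3,2,1,3,2} = 0
G(13) = mex{0,3,2,0,3} = 1
G(14) = mex{1,0,3,1,0} = 2
G(15) = mex{2,1,0,2,1} = 3
G(16) = mex{3,2,1,3,2} = 0
G(17) = mex{0,3,2,0,3} = 1
G(18) = mex{1,0,3,1,0} = 2
G(19) = mex{2,1,0,2,1} = 3
G(20) = mex{3,2,1,3,2} = 0
G(21) = mex{0,3,2,0,3} = 1
G(22) = mex{1,0,3,1,0} = 2
G(23) = mex{2,1,0,2,1} = 3
G(24) = mex{3,2,1,3,2} = 0
G(25) = mex{0,3,2,0,3} = 1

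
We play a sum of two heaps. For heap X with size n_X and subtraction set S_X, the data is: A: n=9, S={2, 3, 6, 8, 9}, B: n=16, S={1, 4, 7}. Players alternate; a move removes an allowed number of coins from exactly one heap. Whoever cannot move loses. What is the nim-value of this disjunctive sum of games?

Heap A, S = {2, 3, 6, 8, 9}:
n : 0 1 2 3 4 5 6 7 8 9
G : 0 0 1 1 2 0 3 1 2 2
G_A(9) = 2.
Heap B, S = {1, 4, 7}:
n :  0  1  2  3  4  5  6  7  8  9 10 11 12 13 14 15 16
G :  0  1  0  1  2  0  1  2  0  1  0  1  2  0  1  2  0
G_B(16) = 0.
Combined Grundy value = 2 ⊕ 0 = 2.

2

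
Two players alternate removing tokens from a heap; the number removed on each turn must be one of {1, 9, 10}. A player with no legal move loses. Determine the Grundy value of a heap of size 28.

1

G(0) = 0
G(1) = mex{0} = 1
G(2) = mex{1} = 0
G(3) = mex{0} = 1
G(4) = mex{1} = 0
G(5) = mex{0} = 1
G(6) = mex{1} = 0
G(7) = mex{0} = 1
G(8) = mex{1} = 0
G(9) = mex{0,0} = 1
G(10) = mex{1,1,0} = 2
G(11) = mex{2,0,1} = 3
G(12) = mex{3,1,0} = 2
G(13) = mex{2,0,1} = 3
G(14) = mex{3,1,0} = 2
G(15) = mex{2,0,1} = 3
G(16) = mex{3,1,0} = 2
G(17) = mex{2,0,1} = 3
G(18) = mex{3,1,0} = 2
G(19) = mex{2,2,1} = 0
G(20) = mex{0,3,2} = 1
G(21) = mex{1,2,3} = 0
G(22) = mex{0,3,2} = 1
G(23) = mex{1,2,3} = 0
G(24) = mex{0,3,2} = 1
G(25) = mex{1,2,3} = 0
G(26) = mex{0,3,2} = 1
G(27) = mex{1,2,3} = 0
G(28) = mex{0,0,2} = 1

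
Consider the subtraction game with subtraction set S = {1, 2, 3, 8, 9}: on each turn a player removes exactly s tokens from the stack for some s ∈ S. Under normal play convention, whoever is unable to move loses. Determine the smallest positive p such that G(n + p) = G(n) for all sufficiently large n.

n :  0  1  2  3  4  5  6  7  8  9 10 11 12 13 14 15 16 17 18 19 20 21
G :  0  1  2  3  0  1  2  3  4  5  0  1  2  3  0  1  2  3  4  5  0  1
G(n+10) = G(n) holds for n = 0,…,8 (a full window of length max(S) = 9), so the sequence is purely periodic with period 10.

10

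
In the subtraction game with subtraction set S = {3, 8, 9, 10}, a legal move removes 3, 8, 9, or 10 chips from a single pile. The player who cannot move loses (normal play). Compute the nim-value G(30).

2

G(0) = 0
G(1) = mex{} = 0
G(2) = mex{} = 0
G(3) = mex{0} = 1
G(4) = mex{0} = 1
G(5) = mex{0} = 1
G(6) = mex{1} = 0
G(7) = mex{1} = 0
G(8) = mex{1,0} = 2
G(9) = mex{0,0,0} = 1
G(10) = mex{0,0,0,0} = 1
G(11) = mex{2,1,0,0} = 3
G(12) = mex{1,1,1,0} = 2
G(13) = mex{1,1,1,1} = 0
G(14) = mex{3,0,1,1} = 2
G(15) = mex{2,0,0,1} = 3
G(16) = mex{0,2,0,0} = 1
G(17) = mex{2,1,2,0} = 3
G(18) = mex{3,1,1,2} = 0
G(19) = mex{1,3,1,1} = 0
G(20) = mex{3,2,3,1} = 0
G(21) = mex{0,0,2,3} = 1
G(22) = mex{0,2,0,2} = 1
G(23) = mex{0,3,2,0} = 1
G(24) = mex{1,1,3,2} = 0
G(25) = mex{1,3,1,3} = 0
G(26) = mex{1,0,3,1} = 2
G(27) = mex{0,0,0,3} = 1
G(28) = mex{0,0,0,0} = 1
G(29) = mex{2,1,0,0} = 3
G(30) = mex{1,1,1,0} = 2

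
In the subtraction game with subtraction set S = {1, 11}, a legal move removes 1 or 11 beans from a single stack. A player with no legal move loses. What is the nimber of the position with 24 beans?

0

n :  0  1  2  3  4  5  6  7  8  9 10 11 12 13 14 15 16 17 18 19 20 21 22 23 24
G :  0  1  0  1  0  1  0  1  0  1  0  1  0  1  0  1  0  1  0  1  0  1  0  1  0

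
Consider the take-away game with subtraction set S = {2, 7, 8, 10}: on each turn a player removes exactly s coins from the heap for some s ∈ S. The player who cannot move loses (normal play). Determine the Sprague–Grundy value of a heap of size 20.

n :  0  1  2  3  4  5  6  7  8  9 10 11 12 13 14 15 16 17 18 19 20
G :  0  0  1  1  0  0  1  1  2  2  3  3  2  2  3  3  0  0  1  1  0

0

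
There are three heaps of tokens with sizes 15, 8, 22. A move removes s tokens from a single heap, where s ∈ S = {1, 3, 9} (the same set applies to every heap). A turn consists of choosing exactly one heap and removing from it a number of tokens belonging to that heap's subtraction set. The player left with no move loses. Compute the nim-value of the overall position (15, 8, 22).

All heaps use S = {1, 3, 9}:
n :  0  1  2  3  4  5  6  7  8  9 10 11 12 13 14 15 16 17 18 19 20 21 22
G :  0  1  0  1  0  1  0  1  0  1  0  1  0  1  0  1  0  1  0  1  0  1  0
Heap A: G(15) = 1.
Heap B: G(8) = 0.
Heap C: G(22) = 0.
Combined Grundy value = 1 ⊕ 0 ⊕ 0 = 1.

1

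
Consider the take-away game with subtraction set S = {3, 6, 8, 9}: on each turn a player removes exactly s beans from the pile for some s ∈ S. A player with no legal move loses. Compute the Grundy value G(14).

n :  0  1  2  3  4  5  6  7  8  9 10 11 12 13 14
G :  0  0  0  1  1  1  2  2  2  3  3  3  0  0  0

0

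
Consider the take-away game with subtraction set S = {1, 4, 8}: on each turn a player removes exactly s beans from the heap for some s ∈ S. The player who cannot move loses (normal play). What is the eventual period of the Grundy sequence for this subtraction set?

G(0) = 0
G(1) = mex{0} = 1
G(2) = mex{1} = 0
G(3) = mex{0} = 1
G(4) = mex{1,0} = 2
G(5) = mex{2,1} = 0
G(6) = mex{0,0} = 1
G(7) = mex{1,1} = 0
G(8) = mex{0,2,0} = 1
G(9) = mex{1,0,1} = 2
G(10) = mex{2,1,0} = 3
G(11) = mex{3,0,1} = 2
G(12) = mex{2,1,2} = 0
G(13) = mex{0,2,0} = 1
G(14) = mex{1,3,1} = 0
G(15) = mex{0,2,0} = 1
G(16) = mex{1,0,1} = 2
G(17) = mex{2,1,2} = 0
G(18) = mex{0,0,3} = 1
G(19) = mex{1,1,2} = 0
G(20) = mex{0,2,0} = 1
G(21) = mex{1,0,1} = 2
G(22) = mex{2,1,0} = 3
G(23) = mex{3,0,1} = 2
G(24) = mex{2,1,2} = 0
G(25) = mex{0,2,0} = 1
G(n+12) = G(n) holds for n = 0,…,7 (a full window of length max(S) = 8), so the sequence is purely periodic with period 12.

12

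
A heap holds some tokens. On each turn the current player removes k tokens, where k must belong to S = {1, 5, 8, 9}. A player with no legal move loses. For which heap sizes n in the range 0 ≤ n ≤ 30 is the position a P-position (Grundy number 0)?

n :  0  1  2  3  4  5  6  7  8  9 10 11 12 13 14 15 16 17 18 19 20 21 22 23 24 25 26 27 28 29 30
G :  0  1  0  1  0  1  0  1  2  3  2  3  2  3  2  3  0  1  0  1  0  1  0  1  2  3  2  3  2  3  2
P-positions are exactly the n with G(n) = 0.

0, 2, 4, 6, 16, 18, 20, 22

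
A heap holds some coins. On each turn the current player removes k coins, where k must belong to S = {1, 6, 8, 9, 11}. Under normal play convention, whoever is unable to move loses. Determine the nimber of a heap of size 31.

0

G(0) = 0
G(1) = mex{0} = 1
G(2) = mex{1} = 0
G(3) = mex{0} = 1
G(4) = mex{1} = 0
G(5) = mex{0} = 1
G(6) = mex{1,0} = 2
G(7) = mex{2,1} = 0
G(8) = mex{0,0,0} = 1
G(9) = mex{1,1,1,0} = 2
G(10) = mex{2,0,0,1} = 3
G(11) = mex{3,1,1,0,0} = 2
G(12) = mex{2,2,0,1,1} = 3
G(13) = mex{3,0,1,0,0} = 2
G(14) = mex{2,1,2,1,1} = 0
G(15) = mex{0,2,0,2,0} = 1
G(16) = mex{1,3,1,0,1} = 2
G(17) = mex{2,2,2,1,2} = 0
G(18) = mex{0,3,3,2,0} = 1
G(19) = mex{1,2,2,3,1} = 0
G(20) = mex{0,0,3,2,2} = 1
G(21) = mex{1,1,2,3,3} = 0
G(22) = mex{0,2,0,2,2} = 1
G(23) = mex{1,0,1,0,3} = 2
G(24) = mex{2,1,2,1,2} = 0
G(25) = mex{0,0,0,2,0} = 1
G(26) = mex{1,1,1,0,1} = 2
G(27) = mex{2,0,0,1,2} = 3
G(28) = mex{3,1,1,0,0} = 2
G(29) = mex{2,2,0,1,1} = 3
G(30) = mex{3,0,1,0,0} = 2
G(31) = mex{2,1,2,1,1} = 0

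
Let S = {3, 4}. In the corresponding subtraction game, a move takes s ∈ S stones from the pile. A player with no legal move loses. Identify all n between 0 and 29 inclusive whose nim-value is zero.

0, 1, 2, 7, 8, 9, 14, 15, 16, 21, 22, 23, 28, 29

G(0) = 0
G(1) = mex{} = 0
G(2) = mex{} = 0
G(3) = mex{0} = 1
G(4) = mex{0,0} = 1
G(5) = mex{0,0} = 1
G(6) = mex{1,0} = 2
G(7) = mex{1,1} = 0
G(8) = mex{1,1} = 0
G(9) = mex{2,1} = 0
G(10) = mex{0,2} = 1
G(11) = mex{0,0} = 1
G(12) = mex{0,0} = 1
G(13) = mex{1,0} = 2
G(14) = mex{1,1} = 0
G(15) = mex{1,1} = 0
G(16) = mex{2,1} = 0
G(17) = mex{0,2} = 1
G(18) = mex{0,0} = 1
G(19) = mex{0,0} = 1
G(20) = mex{1,0} = 2
G(21) = mex{1,1} = 0
G(22) = mex{1,1} = 0
G(23) = mex{2,1} = 0
G(24) = mex{0,2} = 1
G(25) = mex{0,0} = 1
G(26) = mex{0,0} = 1
G(27) = mex{1,0} = 2
G(28) = mex{1,1} = 0
G(29) = mex{1,1} = 0
P-positions are exactly the n with G(n) = 0.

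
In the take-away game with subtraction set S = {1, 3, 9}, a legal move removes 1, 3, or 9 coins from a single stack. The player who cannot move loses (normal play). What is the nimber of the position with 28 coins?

G(0) = 0
G(1) = mex{0} = 1
G(2) = mex{1} = 0
G(3) = mex{0,0} = 1
G(4) = mex{1,1} = 0
G(5) = mex{0,0} = 1
G(6) = mex{1,1} = 0
G(7) = mex{0,0} = 1
G(8) = mex{1,1} = 0
G(9) = mex{0,0,0} = 1
G(10) = mex{1,1,1} = 0
G(11) = mex{0,0,0} = 1
G(12) = mex{1,1,1} = 0
G(13) = mex{0,0,0} = 1
G(14) = mex{1,1,1} = 0
G(15) = mex{0,0,0} = 1
G(16) = mex{1,1,1} = 0
G(17) = mex{0,0,0} = 1
G(18) = mex{1,1,1} = 0
G(19) = mex{0,0,0} = 1
G(20) = mex{1,1,1} = 0
G(21) = mex{0,0,0} = 1
G(22) = mex{1,1,1} = 0
G(23) = mex{0,0,0} = 1
G(24) = mex{1,1,1} = 0
G(25) = mex{0,0,0} = 1
G(26) = mex{1,1,1} = 0
G(27) = mex{0,0,0} = 1
G(28) = mex{1,1,1} = 0

0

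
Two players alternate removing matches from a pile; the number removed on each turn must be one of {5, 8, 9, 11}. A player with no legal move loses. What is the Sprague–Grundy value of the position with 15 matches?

3

n :  0  1  2  3  4  5  6  7  8  9 10 11 12 13 14 15
G :  0  0  0  0  0  1  1  1  1  1  2  2  2  2  2  3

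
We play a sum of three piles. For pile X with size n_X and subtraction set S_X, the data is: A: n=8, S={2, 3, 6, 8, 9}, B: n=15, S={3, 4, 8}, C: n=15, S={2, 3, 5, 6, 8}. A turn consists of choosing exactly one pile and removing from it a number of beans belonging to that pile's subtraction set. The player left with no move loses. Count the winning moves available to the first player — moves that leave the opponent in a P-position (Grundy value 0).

Pile A, S = {2, 3, 6, 8, 9}:
n : 0 1 2 3 4 5 6 7 8
G : 0 0 1 1 2 0 3 1 2
G_A(8) = 2.
Pile B, S = {3, 4, 8}:
G(0) = 0
G(1) = mex{} = 0
G(2) = mex{} = 0
G(3) = mex{0} = 1
G(4) = mex{0,0} = 1
G(5) = mex{0,0} = 1
G(6) = mex{1,0} = 2
G(7) = mex{1,1} = 0
G(8) = mex{1,1,0} = 2
G(9) = mex{2,1,0} = 3
G(10) = mex{0,2,0} = 1
G(11) = mex{2,0,1} = 3
G(12) = mex{3,2,1} = 0
G(13) = mex{1,3,1} = 0
G(14) = mex{3,1,2} = 0
G(15) = mex{0,3,0} = 1
G_B(15) = 1.
Pile C, S = {2, 3, 5, 6, 8}:
G(0) = 0
G(1) = mex{} = 0
G(2) = mex{0} = 1
G(3) = mex{0,0} = 1
G(4) = mex{1,0} = 2
G(5) = mex{1,1,0} = 2
G(6) = mex{2,1,0,0} = 3
G(7) = mex{2,2,1,0} = 3
G(8) = mex{3,2,1,1,0} = 4
G(9) = mex{3,3,2,1,0} = 4
G(10) = mex{4,3,2,2,1} = 0
G(11) = mex{4,4,3,2,1} = 0
G(12) = mex{0,4,3,3,2} = 1
G(13) = mex{0,0,4,3,2} = 1
G(14) = mex{1,0,4,4,3} = 2
G(15) = mex{1,1,0,4,3} = 2
G_C(15) = 2.
Combined Grundy value = 2 ⊕ 1 ⊕ 2 = 1.
A winning move leaves total XOR = 0, i.e. changes one component's Grundy value g to g ⊕ X where X is the current total.
Pile A: need g' = 2⊕1 = 3. Options: 8−2→G=3, 8−3→G=0, 8−6→G=1, 8−8→G=0. Hits: 1.
Pile B: need g' = 1⊕1 = 0. Options: 15−3→G=0, 15−4→G=3, 15−8→G=0. Hits: 2.
Pile C: need g' = 2⊕1 = 3. Options: 15−2→G=1, 15−3→G=1, 15−5→G=0, 15−6→G=4, 15−8→G=3. Hits: 1.

4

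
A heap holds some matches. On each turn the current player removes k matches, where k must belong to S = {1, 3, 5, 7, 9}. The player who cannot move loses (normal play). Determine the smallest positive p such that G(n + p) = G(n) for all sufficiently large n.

n :  0  1  2  3  4  5  6  7  8  9 10 11 12 13 14
G :  0  1  0  1  0  1  0  1  0  1  0  1  0  1  0
G(n+2) = G(n) holds for n = 0,…,8 (a full window of length max(S) = 9), so the sequence is purely periodic with period 2.

2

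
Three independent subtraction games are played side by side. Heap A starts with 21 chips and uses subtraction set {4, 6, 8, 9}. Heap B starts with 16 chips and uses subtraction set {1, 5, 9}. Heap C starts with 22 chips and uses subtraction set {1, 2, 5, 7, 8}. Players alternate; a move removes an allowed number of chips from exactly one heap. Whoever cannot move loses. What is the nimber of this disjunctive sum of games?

3

Heap A, S = {4, 6, 8, 9}:
n :  0  1  2  3  4  5  6  7  8  9 10 11 12 13 14 15 16 17 18 19 20 21
G :  0  0  0  0  1  1  1  1  2  2  2  2  3  0  0  0  0  1  1  1  1  2
G_A(21) = 2.
Heap B, S = {1, 5, 9}:
G(0) = 0
G(1) = mex{0} = 1
G(2) = mex{1} = 0
G(3) = mex{0} = 1
G(4) = mex{1} = 0
G(5) = mex{0,0} = 1
G(6) = mex{1,1} = 0
G(7) = mex{0,0} = 1
G(8) = mex{1,1} = 0
G(9) = mex{0,0,0} = 1
G(10) = mex{1,1,1} = 0
G(11) = mex{0,0,0} = 1
G(12) = mex{1,1,1} = 0
G(13) = mex{0,0,0} = 1
G(14) = mex{1,1,1} = 0
G(15) = mex{0,0,0} = 1
G(16) = mex{1,1,1} = 0
G_B(16) = 0.
Heap C, S = {1, 2, 5, 7, 8}:
G(0) = 0
G(1) = mex{0} = 1
G(2) = mex{1,0} = 2
G(3) = mex{2,1} = 0
G(4) = mex{0,2} = 1
G(5) = mex{1,0,0} = 2
G(6) = mex{2,1,1} = 0
G(7) = mex{0,2,2,0} = 1
G(8) = mex{1,0,0,1,0} = 2
G(9) = mex{2,1,1,2,1} = 0
G(10) = mex{0,2,2,0,2} = 1
G(11) = mex{1,0,0,1,0} = 2
G(12) = mex{2,1,1,2,1} = 0
G(13) = mex{0,2,2,0,2} = 1
G(14) = mex{1,0,0,1,0} = 2
G(15) = mex{2,1,1,2,1} = 0
G(16) = mex{0,2,2,0,2} = 1
G(17) = mex{1,0,0,1,0} = 2
G(18) = mex{2,1,1,2,1} = 0
G(19) = mex{0,2,2,0,2} = 1
G(20) = mex{1,0,0,1,0} = 2
G(21) = mex{2,1,1,2,1} = 0
G(22) = mex{0,2,2,0,2} = 1
G_C(22) = 1.
Combined Grundy value = 2 ⊕ 0 ⊕ 1 = 3.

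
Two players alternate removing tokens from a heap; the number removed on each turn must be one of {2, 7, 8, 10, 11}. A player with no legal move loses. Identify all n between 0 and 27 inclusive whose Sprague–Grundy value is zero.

0, 1, 4, 5, 17, 18, 21, 22

n :  0  1  2  3  4  5  6  7  8  9 10 11 12 13 14 15 16 17 18 19 20 21 22 23 24 25 26 27
G :  0  0  1  1  0  0  1  1  2  2  3  3  2  2  3  3  4  0  0  1  1  0  0  1  1  2  2  3
P-positions are exactly the n with G(n) = 0.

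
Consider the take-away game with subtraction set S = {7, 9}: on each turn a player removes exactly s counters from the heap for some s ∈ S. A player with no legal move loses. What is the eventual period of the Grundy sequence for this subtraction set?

G(0) = 0
G(1) = mex{} = 0
G(2) = mex{} = 0
G(3) = mex{} = 0
G(4) = mex{} = 0
G(5) = mex{} = 0
G(6) = mex{} = 0
G(7) = mex{0} = 1
G(8) = mex{0} = 1
G(9) = mex{0,0} = 1
G(10) = mex{0,0} = 1
G(11) = mex{0,0} = 1
G(12) = mex{0,0} = 1
G(13) = mex{0,0} = 1
G(14) = mex{1,0} = 2
G(15) = mex{1,0} = 2
G(16) = mex{1,1} = 0
G(17) = mex{1,1} = 0
G(18) = mex{1,1} = 0
G(19) = mex{1,1} = 0
G(20) = mex{1,1} = 0
G(21) = mex{2,1} = 0
G(22) = mex{2,1} = 0
G(23) = mex{0,2} = 1
G(24) = mex{0,2} = 1
G(25) = mex{0,0} = 1
G(26) = mex{0,0} = 1
G(27) = mex{0,0} = 1
G(28) = mex{0,0} = 1
G(29) = mex{0,0} = 1
G(30) = mex{1,0} = 2
G(31) = mex{1,0} = 2
G(32) = mex{1,1} = 0
G(33) = mex{1,1} = 0
G(n+16) = G(n) holds for n = 0,…,8 (a full window of length max(S) = 9), so the sequence is purely periodic with period 16.

16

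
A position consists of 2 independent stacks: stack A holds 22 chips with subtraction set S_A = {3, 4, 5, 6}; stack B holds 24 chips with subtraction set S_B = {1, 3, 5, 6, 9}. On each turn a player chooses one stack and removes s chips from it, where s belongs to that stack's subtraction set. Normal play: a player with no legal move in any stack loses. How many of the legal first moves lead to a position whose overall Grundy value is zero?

Stack A, S = {3, 4, 5, 6}:
n :  0  1  2  3  4  5  6  7  8  9 10 11 12 13 14 15 16 17 18 19 20 21 22
G :  0  0  0  1  1  1  2  2  2  0  0  0  1  1  1  2  2  2  0  0  0  1  1
G_A(22) = 1.
Stack B, S = {1, 3, 5, 6, 9}:
G(0) = 0
G(1) = mex{0} = 1
G(2) = mex{1} = 0
G(3) = mex{0,0} = 1
G(4) = mex{1,1} = 0
G(5) = mex{0,0,0} = 1
G(6) = mex{1,1,1,0} = 2
G(7) = mex{2,0,0,1} = 3
G(8) = mex{3,1,1,0} = 2
G(9) = mex{2,2,0,1,0} = 3
G(10) = mex{3,3,1,0,1} = 2
G(11) = mex{2,2,2,1,0} = 3
G(12) = mex{3,3,3,2,1} = 0
G(13) = mex{0,2,2,3,0} = 1
G(14) = mex{1,3,3,2,1} = 0
G(15) = mex{0,0,2,3,2} = 1
G(16) = mex{1,1,3,2,3} = 0
G(17) = mex{0,0,0,3,2} = 1
G(18) = mex{1,1,1,0,3} = 2
G(19) = mex{2,0,0,1,2} = 3
G(20) = mex{3,1,1,0,3} = 2
G(21) = mex{2,2,0,1,0} = 3
G(22) = mex{3,3,1,0,1} = 2
G(23) = mex{2,2,2,1,0} = 3
G(24) = mex{3,3,3,2,1} = 0
G_B(24) = 0.
Combined Grundy value = 1 ⊕ 0 = 1.
A winning move leaves total XOR = 0, i.e. changes one component's Grundy value g to g ⊕ X where X is the current total.
Stack A: need g' = 1⊕1 = 0. Options: 22−3→G=0, 22−4→G=0, 22−5→G=2, 22−6→G=2. Hits: 2.
Stack B: need g' = 0⊕1 = 1. Options: 24−1→G=3, 24−3→G=3, 24−5→G=3, 24−6→G=2, 24−9→G=1. Hits: 1.

3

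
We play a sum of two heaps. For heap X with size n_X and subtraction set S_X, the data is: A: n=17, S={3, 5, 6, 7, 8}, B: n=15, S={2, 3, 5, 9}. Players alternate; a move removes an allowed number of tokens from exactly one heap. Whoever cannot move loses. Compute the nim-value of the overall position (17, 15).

2

Heap A, S = {3, 5, 6, 7, 8}:
n :  0  1  2  3  4  5  6  7  8  9 10 11 12 13 14 15 16 17
G :  0  0  0  1  1  1  2  2  2  3  3  0  0  0  1  1  1  2
G_A(17) = 2.
Heap B, S = {2, 3, 5, 9}:
G(0) = 0
G(1) = mex{} = 0
G(2) = mex{0} = 1
G(3) = mex{0,0} = 1
G(4) = mex{1,0} = 2
G(5) = mex{1,1,0} = 2
G(6) = mex{2,1,0} = 3
G(7) = mex{2,2,1} = 0
G(8) = mex{3,2,1} = 0
G(9) = mex{0,3,2,0} = 1
G(10) = mex{0,0,2,0} = 1
G(11) = mex{1,0,3,1} = 2
G(12) = mex{1,1,0,1} = 2
G(13) = mex{2,1,0,2} = 3
G(14) = mex{2,2,1,2} = 0
G(15) = mex{3,2,1,3} = 0
G_B(15) = 0.
Combined Grundy value = 2 ⊕ 0 = 2.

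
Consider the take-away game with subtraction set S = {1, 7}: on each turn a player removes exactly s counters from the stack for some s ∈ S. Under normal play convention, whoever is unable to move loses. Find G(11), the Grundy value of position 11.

n :  0  1  2  3  4  5  6  7  8  9 10 11
G :  0  1  0  1  0  1  0  1  0  1  0  1

1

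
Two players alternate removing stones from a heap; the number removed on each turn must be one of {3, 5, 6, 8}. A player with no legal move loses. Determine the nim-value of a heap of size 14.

1

n :  0  1  2  3  4  5  6  7  8  9 10 11 12 13 14
G :  0  0  0  1  1  1  2  2  2  3  3  0  0  0  1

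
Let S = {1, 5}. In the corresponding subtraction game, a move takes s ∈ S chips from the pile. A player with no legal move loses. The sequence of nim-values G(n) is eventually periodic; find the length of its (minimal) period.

2

G(0) = 0
G(1) = mex{0} = 1
G(2) = mex{1} = 0
G(3) = mex{0} = 1
G(4) = mex{1} = 0
G(5) = mex{0,0} = 1
G(6) = mex{1,1} = 0
G(7) = mex{0,0} = 1
G(8) = mex{1,1} = 0
G(9) = mex{0,0} = 1
G(10) = mex{1,1} = 0
G(11) = mex{0,0} = 1
G(12) = mex{1,1} = 0
G(13) = mex{0,0} = 1
G(14) = mex{1,1} = 0
G(n+2) = G(n) holds for n = 0,…,4 (a full window of length max(S) = 5), so the sequence is purely periodic with period 2.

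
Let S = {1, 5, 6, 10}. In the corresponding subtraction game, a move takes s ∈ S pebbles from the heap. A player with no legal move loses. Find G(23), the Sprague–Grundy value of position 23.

n :  0  1  2  3  4  5  6  7  8  9 10 11 12 13 14 15 16 17 18 19 20 21 22 23
G :  0  1  0  1  0  1  2  3  2  3  2  0  1  0  1  0  1  2  3  2  3  2  0  1

1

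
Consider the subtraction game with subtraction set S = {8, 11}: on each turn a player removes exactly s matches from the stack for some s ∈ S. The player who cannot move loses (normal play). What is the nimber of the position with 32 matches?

G(0) = 0
G(1) = mex{} = 0
G(2) = mex{} = 0
G(3) = mex{} = 0
G(4) = mex{} = 0
G(5) = mex{} = 0
G(6) = mex{} = 0
G(7) = mex{} = 0
G(8) = mex{0} = 1
G(9) = mex{0} = 1
G(10) = mex{0} = 1
G(11) = mex{0,0} = 1
G(12) = mex{0,0} = 1
G(13) = mex{0,0} = 1
G(14) = mex{0,0} = 1
G(15) = mex{0,0} = 1
G(16) = mex{1,0} = 2
G(17) = mex{1,0} = 2
G(18) = mex{1,0} = 2
G(19) = mex{1,1} = 0
G(20) = mex{1,1} = 0
G(21) = mex{1,1} = 0
G(22) = mex{1,1} = 0
G(23) = mex{1,1} = 0
G(24) = mex{2,1} = 0
G(25) = mex{2,1} = 0
G(26) = mex{2,1} = 0
G(27) = mex{0,2} = 1
G(28) = mex{0,2} = 1
G(29) = mex{0,2} = 1
G(30) = mex{0,0} = 1
G(31) = mex{0,0} = 1
G(32) = mex{0,0} = 1

1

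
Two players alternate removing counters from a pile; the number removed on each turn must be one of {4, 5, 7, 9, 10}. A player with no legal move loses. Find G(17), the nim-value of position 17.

G(0) = 0
G(1) = mex{} = 0
G(2) = mex{} = 0
G(3) = mex{} = 0
G(4) = mex{0} = 1
G(5) = mex{0,0} = 1
G(6) = mex{0,0} = 1
G(7) = mex{0,0,0} = 1
G(8) = mex{1,0,0} = 2
G(9) = mex{1,1,0,0} = 2
G(10) = mex{1,1,0,0,0} = 2
G(11) = mex{1,1,1,0,0} = 2
G(12) = mex{2,1,1,0,0} = 3
G(13) = mex{2,2,1,1,0} = 3
G(14) = mex{2,2,1,1,1} = 0
G(15) = mex{2,2,2,1,1} = 0
G(16) = mex{3,2,2,1,1} = 0
G(17) = mex{3,3,2,2,1} = 0

0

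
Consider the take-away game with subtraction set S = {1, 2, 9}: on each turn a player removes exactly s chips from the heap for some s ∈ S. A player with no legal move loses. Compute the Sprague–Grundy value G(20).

n :  0  1  2  3  4  5  6  7  8  9 10 11 12 13 14 15 16 17 18 19 20
G :  0  1  2  0  1  2  0  1  2  3  0  1  2  0  1  2  0  1  2  3  0

0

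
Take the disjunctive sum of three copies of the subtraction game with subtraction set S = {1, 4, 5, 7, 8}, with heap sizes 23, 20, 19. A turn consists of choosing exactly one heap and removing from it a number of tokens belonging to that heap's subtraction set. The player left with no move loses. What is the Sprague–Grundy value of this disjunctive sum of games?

All heaps use S = {1, 4, 5, 7, 8}:
n :  0  1  2  3  4  5  6  7  8  9 10 11 12 13 14 15 16 17 18 19 20 21 22 23
G :  0  1  0  1  2  3  2  3  4  5  4  0  1  0  1  2  3  2  3  4  5  4  0  1
Heap A: G(23) = 1.
Heap B: G(20) = 5.
Heap C: G(19) = 4.
Combined Grundy value = 1 ⊕ 5 ⊕ 4 = 0.

0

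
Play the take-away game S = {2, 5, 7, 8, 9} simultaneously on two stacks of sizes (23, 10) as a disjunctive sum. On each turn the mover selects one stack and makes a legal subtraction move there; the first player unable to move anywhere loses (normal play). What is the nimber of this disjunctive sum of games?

All stacks use S = {2, 5, 7, 8, 9}:
G(0) = 0
G(1) = mex{} = 0
G(2) = mex{0} = 1
G(3) = mex{0} = 1
G(4) = mex{1} = 0
G(5) = mex{1,0} = 2
G(6) = mex{0,0} = 1
G(7) = mex{2,1,0} = 3
G(8) = mex{1,1,0,0} = 2
G(9) = mex{3,0,1,0,0} = 2
G(10) = mex{2,2,1,1,0} = 3
G(11) = mex{2,1,0,1,1} = 3
G(12) = mex{3,3,2,0,1} = 4
G(13) = mex{3,2,1,2,0} = 4
G(14) = mex{4,2,3,1,2} = 0
G(15) = mex{4,3,2,3,1} = 0
G(16) = mex{0,3,2,2,3} = 1
G(17) = mex{0,4,3,2,2} = 1
G(18) = mex{1,4,3,3,2} = 0
G(19) = mex{1,0,4,3,3} = 2
G(20) = mex{0,0,4,4,3} = 1
G(21) = mex{2,1,0,4,4} = 3
G(22) = mex{1,1,0,0,4} = 2
G(23) = mex{3,0,1,0,0} = 2
Stack A: G(23) = 2.
Stack B: G(10) = 3.
Combined Grundy value = 2 ⊕ 3 = 1.

1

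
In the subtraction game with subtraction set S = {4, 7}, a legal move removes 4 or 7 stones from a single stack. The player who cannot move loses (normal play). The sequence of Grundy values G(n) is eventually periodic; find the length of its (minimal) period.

11

n :  0  1  2  3  4  5  6  7  8  9 10 11 12 13 14 15 16 17 18 19 20 21 22 23
G :  0  0  0  0  1  1  1  1  2  2  2  0  0  0  0  1  1  1  1  2  2  2  0  0
G(n+11) = G(n) holds for n = 0,…,6 (a full window of length max(S) = 7), so the sequence is purely periodic with period 11.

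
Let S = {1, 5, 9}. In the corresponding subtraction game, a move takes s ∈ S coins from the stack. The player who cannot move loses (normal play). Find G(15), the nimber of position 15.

n :  0  1  2  3  4  5  6  7  8  9 10 11 12 13 14 15
G :  0  1  0  1  0  1  0  1  0  1  0  1  0  1  0  1

1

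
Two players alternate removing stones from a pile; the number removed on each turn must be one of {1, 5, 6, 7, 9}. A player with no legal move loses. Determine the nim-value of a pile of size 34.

n :  0  1  2  3  4  5  6  7  8  9 10 11 12 13 14 15 16 17 18 19 20 21 22 23 24 25 26 27 28 29 30 31 32 33 34
G :  0  1  0  1  0  1  2  3  2  3  2  3  0  1  0  1  0  1  2  3  2  3  2  3  0  1  0  1  0  1  2  3  2  3  2

2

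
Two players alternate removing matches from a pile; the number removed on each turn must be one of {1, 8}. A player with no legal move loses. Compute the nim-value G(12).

1

n :  0  1  2  3  4  5  6  7  8  9 10 11 12
G :  0  1  0  1  0  1  0  1  2  0  1  0  1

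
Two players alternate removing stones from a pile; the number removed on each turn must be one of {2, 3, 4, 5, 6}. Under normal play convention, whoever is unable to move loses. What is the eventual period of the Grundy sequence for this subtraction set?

8

n :  0  1  2  3  4  5  6  7  8  9 10 11 12 13 14 15 16 17
G :  0  0  1  1  2  2  3  3  0  0  1  1  2  2  3  3  0  0
G(n+8) = G(n) holds for n = 0,…,5 (a full window of length max(S) = 6), so the sequence is purely periodic with period 8.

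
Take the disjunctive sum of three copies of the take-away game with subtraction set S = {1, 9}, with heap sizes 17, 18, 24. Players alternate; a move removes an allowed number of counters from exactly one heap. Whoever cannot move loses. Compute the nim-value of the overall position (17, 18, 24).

1

All heaps use S = {1, 9}:
n :  0  1  2  3  4  5  6  7  8  9 10 11 12 13 14 15 16 17 18 19 20 21 22 23 24
G :  0  1  0  1  0  1  0  1  0  1  0  1  0  1  0  1  0  1  0  1  0  1  0  1  0
Heap A: G(17) = 1.
Heap B: G(18) = 0.
Heap C: G(24) = 0.
Combined Grundy value = 1 ⊕ 0 ⊕ 0 = 1.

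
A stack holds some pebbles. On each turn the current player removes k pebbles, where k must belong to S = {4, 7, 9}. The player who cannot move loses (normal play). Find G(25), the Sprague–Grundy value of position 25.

n :  0  1  2  3  4  5  6  7  8  9 10 11 12 13 14 15 16 17 18 19 20 21 22 23 24 25
G :  0  0  0  0  1  1  1  1  2  2  2  2  3  0  0  0  0  1  1  1  1  2  2  2  2  3

3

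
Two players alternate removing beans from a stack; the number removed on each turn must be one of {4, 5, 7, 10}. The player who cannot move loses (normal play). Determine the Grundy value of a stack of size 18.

n :  0  1  2  3  4  5  6  7  8  9 10 11 12 13 14 15 16 17 18
G :  0  0  0  0  1  1  1  1  2  2  2  2  3  3  0  0  0  0  1

1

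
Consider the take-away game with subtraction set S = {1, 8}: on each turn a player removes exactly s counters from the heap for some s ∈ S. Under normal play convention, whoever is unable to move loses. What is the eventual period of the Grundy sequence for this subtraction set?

9

n :  0  1  2  3  4  5  6  7  8  9 10 11 12 13 14 15 16 17 18 19
G :  0  1  0  1  0  1  0  1  2  0  1  0  1  0  1  0  1  2  0  1
G(n+9) = G(n) holds for n = 0,…,7 (a full window of length max(S) = 8), so the sequence is purely periodic with period 9.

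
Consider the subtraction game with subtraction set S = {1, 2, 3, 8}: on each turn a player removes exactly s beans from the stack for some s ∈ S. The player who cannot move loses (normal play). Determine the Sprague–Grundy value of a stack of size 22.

0

n :  0  1  2  3  4  5  6  7  8  9 10 11 12 13 14 15 16 17 18 19 20 21 22
G :  0  1  2  3  0  1  2  3  4  0  1  2  3  0  1  2  3  4  0  1  2  3  0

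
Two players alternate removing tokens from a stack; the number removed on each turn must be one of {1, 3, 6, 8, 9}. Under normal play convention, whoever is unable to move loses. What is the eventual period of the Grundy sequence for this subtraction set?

G(0) = 0
G(1) = mex{0} = 1
G(2) = mex{1} = 0
G(3) = mex{0,0} = 1
G(4) = mex{1,1} = 0
G(5) = mex{0,0} = 1
G(6) = mex{1,1,0} = 2
G(7) = mex{2,0,1} = 3
G(8) = mex{3,1,0,0} = 2
G(9) = mex{2,2,1,1,0} = 3
G(10) = mex{3,3,0,0,1} = 2
G(11) = mex{2,2,1,1,0} = 3
G(12) = mex{3,3,2,0,1} = 4
G(13) = mex{4,2,3,1,0} = 5
G(14) = mex{5,3,2,2,1} = 0
G(15) = mex{0,4,3,3,2} = 1
G(16) = mex{1,5,2,2,3} = 0
G(17) = mex{0,0,3,3,2} = 1
G(18) = mex{1,1,4,2,3} = 0
G(19) = mex{0,0,5,3,2} = 1
G(20) = mex{1,1,0,4,3} = 2
G(21) = mex{2,0,1,5,4} = 3
G(22) = mex{3,1,0,0,5} = 2
G(23) = mex{2,2,1,1,0} = 3
G(24) = mex{3,3,0,0,1} = 2
G(25) = mex{2,2,1,1,0} = 3
G(26) = mex{3,3,2,0,1} = 4
G(27) = mex{4,2,3,1,0} = 5
G(28) = mex{5,3,2,2,1} = 0
G(29) = mex{0,4,3,3,2} = 1
G(n+14) = G(n) holds for n = 0,…,8 (a full window of length max(S) = 9), so the sequence is purely periodic with period 14.

14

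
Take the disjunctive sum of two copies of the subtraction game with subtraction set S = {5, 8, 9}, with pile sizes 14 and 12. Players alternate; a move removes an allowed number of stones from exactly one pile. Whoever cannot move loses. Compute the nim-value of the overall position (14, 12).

All piles use S = {5, 8, 9}:
G(0) = 0
G(1) = mex{} = 0
G(2) = mex{} = 0
G(3) = mex{} = 0
G(4) = mex{} = 0
G(5) = mex{0} = 1
G(6) = mex{0} = 1
G(7) = mex{0} = 1
G(8) = mex{0,0} = 1
G(9) = mex{0,0,0} = 1
G(10) = mex{1,0,0} = 2
G(11) = mex{1,0,0} = 2
G(12) = mex{1,0,0} = 2
G(13) = mex{1,1,0} = 2
G(14) = mex{1,1,1} = 0
Pile A: G(14) = 0.
Pile B: G(12) = 2.
Combined Grundy value = 0 ⊕ 2 = 2.

2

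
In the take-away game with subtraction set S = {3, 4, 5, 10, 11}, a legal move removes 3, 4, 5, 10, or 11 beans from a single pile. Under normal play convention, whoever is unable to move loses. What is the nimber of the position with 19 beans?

1

G(0) = 0
G(1) = mex{} = 0
G(2) = mex{} = 0
G(3) = mex{0} = 1
G(4) = mex{0,0} = 1
G(5) = mex{0,0,0} = 1
G(6) = mex{1,0,0} = 2
G(7) = mex{1,1,0} = 2
G(8) = mex{1,1,1} = 0
G(9) = mex{2,1,1} = 0
G(10) = mex{2,2,1,0} = 3
G(11) = mex{0,2,2,0,0} = 1
G(12) = mex{0,0,2,0,0} = 1
G(13) = mex{3,0,0,1,0} = 2
G(14) = mex{1,3,0,1,1} = 2
G(15) = mex{1,1,3,1,1} = 0
G(16) = mex{2,1,1,2,1} = 0
G(17) = mex{2,2,1,2,2} = 0
G(18) = mex{0,2,2,0,2} = 1
G(19) = mex{0,0,2,0,0} = 1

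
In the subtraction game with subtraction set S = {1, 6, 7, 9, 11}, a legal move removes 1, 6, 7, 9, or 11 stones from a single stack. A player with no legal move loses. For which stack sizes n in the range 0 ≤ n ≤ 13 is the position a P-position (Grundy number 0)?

0, 2, 4, 12

G(0) = 0
G(1) = mex{0} = 1
G(2) = mex{1} = 0
G(3) = mex{0} = 1
G(4) = mex{1} = 0
G(5) = mex{0} = 1
G(6) = mex{1,0} = 2
G(7) = mex{2,1,0} = 3
G(8) = mex{3,0,1} = 2
G(9) = mex{2,1,0,0} = 3
G(10) = mex{3,0,1,1} = 2
G(11) = mex{2,1,0,0,0} = 3
G(12) = mex{3,2,1,1,1} = 0
G(13) = mex{0,3,2,0,0} = 1
P-positions are exactly the n with G(n) = 0.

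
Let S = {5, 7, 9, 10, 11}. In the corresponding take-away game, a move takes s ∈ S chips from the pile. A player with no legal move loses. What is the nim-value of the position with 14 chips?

n :  0  1  2  3  4  5  6  7  8  9 10 11 12 13 14
G :  0  0  0  0  0  1  1  1  1  1  2  2  2  2  2

2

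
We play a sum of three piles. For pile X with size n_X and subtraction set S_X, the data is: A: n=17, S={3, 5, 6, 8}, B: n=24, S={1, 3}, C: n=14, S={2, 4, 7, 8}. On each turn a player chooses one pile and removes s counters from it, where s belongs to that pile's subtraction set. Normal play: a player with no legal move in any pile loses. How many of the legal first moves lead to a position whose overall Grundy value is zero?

Pile A, S = {3, 5, 6, 8}:
G(0) = 0
G(1) = mex{} = 0
G(2) = mex{} = 0
G(3) = mex{0} = 1
G(4) = mex{0} = 1
G(5) = mex{0,0} = 1
G(6) = mex{1,0,0} = 2
G(7) = mex{1,0,0} = 2
G(8) = mex{1,1,0,0} = 2
G(9) = mex{2,1,1,0} = 3
G(10) = mex{2,1,1,0} = 3
G(11) = mex{2,2,1,1} = 0
G(12) = mex{3,2,2,1} = 0
G(13) = mex{3,2,2,1} = 0
G(14) = mex{0,3,2,2} = 1
G(15) = mex{0,3,3,2} = 1
G(16) = mex{0,0,3,2} = 1
G(17) = mex{1,0,0,3} = 2
G_A(17) = 2.
Pile B, S = {1, 3}:
n :  0  1  2  3  4  5  6  7  8  9 10 11 12 13 14 15 16 17 18 19 20 21 22 23 24
G :  0  1  0  1  0  1  0  1  0  1  0  1  0  1  0  1  0  1  0  1  0  1  0  1  0
G_B(24) = 0.
Pile C, S = {2, 4, 7, 8}:
n :  0  1  2  3  4  5  6  7  8  9 10 11 12 13 14
G :  0  0  1  1  2  2  0  3  1  4  2  0  0  1  1
G_C(14) = 1.
Combined Grundy value = 2 ⊕ 0 ⊕ 1 = 3.
A winning move leaves total XOR = 0, i.e. changes one component's Grundy value g to g ⊕ X where X is the current total.
Pile A: need g' = 2⊕3 = 1. Options: 17−3→G=1, 17−5→G=0, 17−6→G=0, 17−8→G=3. Hits: 1.
Pile B: need g' = 0⊕3 = 3. Options: 24−1→G=1, 24−3→G=1. Hits: 0.
Pile C: need g' = 1⊕3 = 2. Options: 14−2→G=0, 14−4→G=2, 14−7→G=3, 14−8→G=0. Hits: 1.

2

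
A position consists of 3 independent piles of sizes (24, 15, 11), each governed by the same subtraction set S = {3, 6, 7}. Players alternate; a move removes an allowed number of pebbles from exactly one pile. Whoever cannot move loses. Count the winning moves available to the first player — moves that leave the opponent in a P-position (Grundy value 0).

All piles use S = {3, 6, 7}:
n :  0  1  2  3  4  5  6  7  8  9 10 11 12 13 14 15 16 17 18 19 20 21 22 23 24
G :  0  0  0  1  1  1  2  2  2  3  0  0  0  1  1  1  2  2  2  3  0  0  0  1  1
Pile A: G(24) = 1.
Pile B: G(15) = 1.
Pile C: G(11) = 0.
Combined Grundy value = 1 ⊕ 1 ⊕ 0 = 0.
A winning move leaves total XOR = 0, i.e. changes one component's Grundy value g to g ⊕ X where X is the current total.
Pile A: target g' = 1⊕0 = 1, but every legal move changes the Grundy value (mex property), so 0 moves.
Pile B: target g' = 1⊕0 = 1, but every legal move changes the Grundy value (mex property), so 0 moves.
Pile C: target g' = 0⊕0 = 0, but every legal move changes the Grundy value (mex property), so 0 moves.

0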